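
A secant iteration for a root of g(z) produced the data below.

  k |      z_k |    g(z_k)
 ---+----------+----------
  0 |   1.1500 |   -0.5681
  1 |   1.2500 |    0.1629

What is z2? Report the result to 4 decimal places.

1.2277

z2 = 1.2500 − 0.1629·(1.2500 − 1.1500) / (0.1629 − (-0.5681))
   = 1.2500 − (0.016290)/(0.731000) = 1.227715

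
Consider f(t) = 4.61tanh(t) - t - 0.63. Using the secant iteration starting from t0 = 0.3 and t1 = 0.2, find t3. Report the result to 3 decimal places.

0.177

f(0.3) = 0.41295, f(0.2) = 0.07990
t2 = 0.20000 − 0.07990·(0.20000 − 0.30000) / (0.07990 − 0.41295) = 0.20000 − (-0.00799)/(-0.33305) = 0.17601
f(0.17601) = -0.00288
t3 = 0.17601 − (-0.00288)·(0.17601 − 0.20000) / (-0.00288 − 0.07990) = 0.17601 − (0.00007)/(-0.08278) = 0.17684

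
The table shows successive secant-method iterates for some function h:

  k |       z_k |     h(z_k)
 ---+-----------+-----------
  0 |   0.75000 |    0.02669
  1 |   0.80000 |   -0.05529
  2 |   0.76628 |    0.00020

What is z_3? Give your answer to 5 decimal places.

0.76640

z_3 = 0.76628 − 0.00020·(0.76628 − 0.80000) / (0.00020 − (-0.05529))
   = 0.76628 − (-0.0000067)/(0.0554900) = 0.7664015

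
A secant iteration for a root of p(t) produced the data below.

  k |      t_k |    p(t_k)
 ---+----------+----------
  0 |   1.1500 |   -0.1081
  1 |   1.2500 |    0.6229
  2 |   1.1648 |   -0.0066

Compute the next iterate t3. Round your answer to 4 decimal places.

t3 = 1.1648 − (-0.0066)·(1.1648 − 1.2500) / (-0.0066 − 0.6229)
   = 1.1648 − (0.000562)/(-0.629500) = 1.165693

1.1657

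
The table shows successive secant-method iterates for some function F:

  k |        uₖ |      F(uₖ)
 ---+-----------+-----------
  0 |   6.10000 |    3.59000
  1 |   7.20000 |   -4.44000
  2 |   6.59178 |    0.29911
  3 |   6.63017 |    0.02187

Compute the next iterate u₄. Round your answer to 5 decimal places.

6.63320

u₄ = 6.63017 − 0.02187·(6.63017 − 6.59178) / (0.02187 − 0.29911)
   = 6.63017 − (0.0008396)/(-0.2772400) = 6.6331984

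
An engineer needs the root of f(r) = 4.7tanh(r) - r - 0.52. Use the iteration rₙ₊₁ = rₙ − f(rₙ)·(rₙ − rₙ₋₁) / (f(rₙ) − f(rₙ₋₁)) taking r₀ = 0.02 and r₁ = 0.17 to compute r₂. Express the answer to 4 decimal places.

f(0.02) = -0.446013, f(0.17) = 0.101391
r₂ = 0.170000 − 0.101391·(0.170000 − 0.020000) / (0.101391 − (-0.446013)) = 0.170000 − (0.015209)/(0.547403) = 0.142217

0.1422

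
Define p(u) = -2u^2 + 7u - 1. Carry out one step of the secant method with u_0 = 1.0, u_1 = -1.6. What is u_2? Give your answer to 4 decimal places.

0.5122

p(1.0) = 4.000000, p(-1.6) = -17.320000
u_2 = -1.600000 − (-17.320000)·(-1.600000 − 1.000000) / (-17.320000 − 4.000000) = -1.600000 − (45.032000)/(-21.320000) = 0.512195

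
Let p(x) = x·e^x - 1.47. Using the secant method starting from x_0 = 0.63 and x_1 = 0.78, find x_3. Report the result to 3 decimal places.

p(0.63) = -0.28711, p(0.78) = 0.23155
x_2 = 0.78000 − 0.23155·(0.78000 − 0.63000) / (0.23155 − (-0.28711)) = 0.78000 − (0.03473)/(0.51865) = 0.71303
p(0.71303) = -0.01529
x_3 = 0.71303 − (-0.01529)·(0.71303 − 0.78000) / (-0.01529 − 0.23155) = 0.71303 − (0.00102)/(-0.24684) = 0.71718

0.717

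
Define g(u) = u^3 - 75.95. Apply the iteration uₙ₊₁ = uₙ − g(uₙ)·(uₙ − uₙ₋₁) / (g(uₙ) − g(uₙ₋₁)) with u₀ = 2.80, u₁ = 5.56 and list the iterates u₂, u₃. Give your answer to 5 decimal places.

g(2.80) = -53.9980000, g(5.56) = 95.9296160
u₂ = 5.5600000 − 95.9296160·(5.5600000 − 2.8000000) / (95.9296160 − (-53.9980000)) = 5.5600000 − (264.7657402)/(149.9276160) = 3.7940429
g(3.7940429) = -21.3356579
u₃ = 3.7940429 − (-21.3356579)·(3.7940429 − 5.5600000) / (-21.3356579 − 95.9296160) = 3.7940429 − (37.6778568)/(-117.2652739) = 4.1153474

3.79404, 4.11535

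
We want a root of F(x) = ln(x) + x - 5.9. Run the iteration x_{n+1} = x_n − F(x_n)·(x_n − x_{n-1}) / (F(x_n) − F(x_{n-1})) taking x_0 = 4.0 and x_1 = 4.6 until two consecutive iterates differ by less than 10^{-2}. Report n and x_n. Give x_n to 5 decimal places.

F(4.0) = -0.5137056, F(4.6) = 0.2260563
x_2 = 4.6000000 − 0.2260563·(0.6000000)/(0.7397619) = 4.4166521;  |Δ| = 0.1833479
F(4.4166521) = 0.0020341
x_3 = 4.4166521 − 0.0020341·(-0.1833479)/(-0.2240222) = 4.4149873;  |Δ| = 0.0016648
|x_3 − x_2| = 0.0016648 < 10^{-2}

n = 3, x_n = 4.41499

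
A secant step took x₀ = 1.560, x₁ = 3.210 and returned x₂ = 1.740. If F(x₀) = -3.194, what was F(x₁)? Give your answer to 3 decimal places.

26.084

The secant line through (1.560, -3.194) and (3.210, F(x₁)) crosses zero at x₂ = 1.740.
So (1.560, -3.194), (3.210, F(x₁)), (1.740, 0) are collinear:
F(x₁) = -3.194 · (3.210 − 1.740) / (1.560 − 1.740) = -3.194 · (1.47000)/(-0.18000) = 26.08433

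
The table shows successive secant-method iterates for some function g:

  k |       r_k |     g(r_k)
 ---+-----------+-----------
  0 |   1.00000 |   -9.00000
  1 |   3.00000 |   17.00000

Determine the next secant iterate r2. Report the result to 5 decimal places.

1.69231

r2 = 3.00000 − 17.00000·(3.00000 − 1.00000) / (17.00000 − (-9.00000))
   = 3.00000 − (34.0000000)/(26.0000000) = 1.6923077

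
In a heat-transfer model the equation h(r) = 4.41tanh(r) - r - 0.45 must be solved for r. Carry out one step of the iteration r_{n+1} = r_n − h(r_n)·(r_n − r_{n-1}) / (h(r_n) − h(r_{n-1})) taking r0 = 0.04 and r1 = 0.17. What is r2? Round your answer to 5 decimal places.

0.13348

h(0.04) = -0.3136940, h(0.17) = 0.1225604
r2 = 0.1700000 − 0.1225604·(0.1700000 − 0.0400000) / (0.1225604 − (-0.3136940)) = 0.1700000 − (0.0159329)/(0.4362544) = 0.1334781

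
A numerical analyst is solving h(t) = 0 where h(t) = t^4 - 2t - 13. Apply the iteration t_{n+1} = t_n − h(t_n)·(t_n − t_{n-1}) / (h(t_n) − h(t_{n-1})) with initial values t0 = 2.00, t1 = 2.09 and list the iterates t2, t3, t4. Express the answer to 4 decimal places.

2.0310, 2.0324, 2.0325

h(2.00) = -1.000000, h(2.09) = 1.900298
t2 = 2.090000 − 1.900298·(2.090000 − 2.000000) / (1.900298 − (-1.000000)) = 2.090000 − (0.171027)/(2.900298) = 2.031031
h(2.031031) = -0.045710
t3 = 2.031031 − (-0.045710)·(2.031031 − 2.090000) / (-0.045710 − 1.900298) = 2.031031 − (0.002695)/(-1.946008) = 2.032416
h(2.032416) = -0.002014
t4 = 2.032416 − (-0.002014)·(2.032416 − 2.031031) / (-0.002014 − (-0.045710)) = 2.032416 − (-0.000003)/(0.043697) = 2.032480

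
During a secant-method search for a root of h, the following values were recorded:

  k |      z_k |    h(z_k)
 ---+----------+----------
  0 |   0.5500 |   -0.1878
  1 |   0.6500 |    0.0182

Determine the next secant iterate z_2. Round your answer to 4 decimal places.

0.6412

z_2 = 0.6500 − 0.0182·(0.6500 − 0.5500) / (0.0182 − (-0.1878))
   = 0.6500 − (0.001820)/(0.206000) = 0.641165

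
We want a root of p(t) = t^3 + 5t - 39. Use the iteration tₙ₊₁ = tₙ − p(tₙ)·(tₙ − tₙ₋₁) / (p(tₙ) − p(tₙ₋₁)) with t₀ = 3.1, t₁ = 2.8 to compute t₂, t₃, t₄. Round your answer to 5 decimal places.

p(3.1) = 6.2910000, p(2.8) = -3.0480000
t₂ = 2.8000000 − (-3.0480000)·(2.8000000 − 3.1000000) / (-3.0480000 − 6.2910000) = 2.8000000 − (0.9144000)/(-9.3390000) = 2.8979120
p(2.8979120) = -0.1740829
t₃ = 2.8979120 − (-0.1740829)·(2.8979120 − 2.8000000) / (-0.1740829 − (-3.0480000)) = 2.8979120 − (-0.0170448)/(2.8739171) = 2.9038428
p(2.9038428) = 0.0052976
t₄ = 2.9038428 − 0.0052976·(2.9038428 − 2.8979120) / (0.0052976 − (-0.1740829)) = 2.9038428 − (0.0000314)/(0.1793805) = 2.9036677

2.89791, 2.90384, 2.90367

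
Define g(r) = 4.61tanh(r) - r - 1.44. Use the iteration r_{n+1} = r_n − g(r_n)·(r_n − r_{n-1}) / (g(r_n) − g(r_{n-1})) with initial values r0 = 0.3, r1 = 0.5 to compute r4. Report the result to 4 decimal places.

0.4305

g(0.3) = -0.397049, g(0.5) = 0.190360
r2 = 0.500000 − 0.190360·(0.500000 − 0.300000) / (0.190360 − (-0.397049)) = 0.500000 − (0.038072)/(0.587409) = 0.435187
g(0.435187) = 0.013284
r3 = 0.435187 − 0.013284·(0.435187 − 0.500000) / (0.013284 − 0.190360) = 0.435187 − (-0.000861)/(-0.177076) = 0.430324
g(0.430324) = -0.000544
r4 = 0.430324 − (-0.000544)·(0.430324 − 0.435187) / (-0.000544 − 0.013284) = 0.430324 − (0.000003)/(-0.013829) = 0.430516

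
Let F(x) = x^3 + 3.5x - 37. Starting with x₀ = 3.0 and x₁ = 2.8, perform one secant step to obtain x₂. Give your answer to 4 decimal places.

2.9826

F(3.0) = 0.500000, F(2.8) = -5.248000
x₂ = 2.800000 − (-5.248000)·(2.800000 − 3.000000) / (-5.248000 − 0.500000) = 2.800000 − (1.049600)/(-5.748000) = 2.982603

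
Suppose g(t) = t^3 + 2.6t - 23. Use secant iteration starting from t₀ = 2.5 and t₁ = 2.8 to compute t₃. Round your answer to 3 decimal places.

2.540

g(2.5) = -0.87500, g(2.8) = 6.23200
t₂ = 2.80000 − 6.23200·(2.80000 − 2.50000) / (6.23200 − (-0.87500)) = 2.80000 − (1.86960)/(7.10700) = 2.53694
g(2.53694) = -0.07615
t₃ = 2.53694 − (-0.07615)·(2.53694 − 2.80000) / (-0.07615 − 6.23200) = 2.53694 − (0.02003)/(-6.30815) = 2.54011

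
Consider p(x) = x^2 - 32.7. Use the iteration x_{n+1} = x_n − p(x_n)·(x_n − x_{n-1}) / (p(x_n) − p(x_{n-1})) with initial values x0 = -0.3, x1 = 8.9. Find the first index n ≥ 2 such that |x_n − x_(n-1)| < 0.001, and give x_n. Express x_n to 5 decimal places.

p(-0.3) = -32.6100000, p(8.9) = 46.5100000
x2 = 8.9000000 − 46.5100000·(9.2000000)/(79.1200000) = 3.4918605;  |Δ| = 5.4081395
p(3.4918605) = -20.5069105
x3 = 3.4918605 − (-20.5069105)·(-5.4081395)/(-67.0169105) = 5.1467298;  |Δ| = 1.6548694
p(5.1467298) = -6.2111719
x4 = 5.1467298 − (-6.2111719)·(1.6548694)/(14.2957386) = 5.8657328;  |Δ| = 0.7190029
p(5.8657328) = 1.7068212
x5 = 5.8657328 − 1.7068212·(0.7190029)/(7.9179931) = 5.7107428;  |Δ| = 0.1549900
p(5.7107428) = -0.0874164
x6 = 5.7107428 − (-0.0874164)·(-0.1549900)/(-1.7942375) = 5.7182940;  |Δ| = 0.0075512
p(5.7182940) = -0.0011133
x7 = 5.7182940 − (-0.0011133)·(0.0075512)/(0.0863030) = 5.7183914;  |Δ| = 0.0000974
|x7 − x6| = 0.0000974 < 0.001

n = 7, x_n = 5.71839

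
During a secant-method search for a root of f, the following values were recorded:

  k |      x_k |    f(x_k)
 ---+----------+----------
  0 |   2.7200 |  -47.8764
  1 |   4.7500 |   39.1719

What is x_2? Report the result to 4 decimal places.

x_2 = 4.7500 − 39.1719·(4.7500 − 2.7200) / (39.1719 − (-47.8764))
   = 4.7500 − (79.518957)/(87.048300) = 3.836496

3.8365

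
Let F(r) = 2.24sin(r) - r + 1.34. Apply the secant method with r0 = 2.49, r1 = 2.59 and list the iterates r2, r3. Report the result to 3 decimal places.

2.563, 2.564

F(2.49) = 0.20846, F(2.59) = -0.07614
r2 = 2.59000 − (-0.07614)·(2.59000 − 2.49000) / (-0.07614 − 0.20846) = 2.59000 − (-0.00761)/(-0.28460) = 2.56325
F(2.56325) = 0.00123
r3 = 2.56325 − 0.00123·(2.56325 − 2.59000) / (0.00123 − (-0.07614)) = 2.56325 − (-0.00003)/(0.07737) = 2.56367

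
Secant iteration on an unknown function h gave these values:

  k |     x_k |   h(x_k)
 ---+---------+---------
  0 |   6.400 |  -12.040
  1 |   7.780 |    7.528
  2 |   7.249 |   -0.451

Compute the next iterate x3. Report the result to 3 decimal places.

x3 = 7.249 − (-0.451)·(7.249 − 7.780) / (-0.451 − 7.528)
   = 7.249 − (0.23948)/(-7.97900) = 7.27901

7.279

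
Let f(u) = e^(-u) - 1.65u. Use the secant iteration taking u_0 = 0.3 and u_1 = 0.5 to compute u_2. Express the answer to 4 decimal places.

0.4059

f(0.3) = 0.245818, f(0.5) = -0.218469
u_2 = 0.500000 − (-0.218469)·(0.500000 − 0.300000) / (-0.218469 − 0.245818) = 0.500000 − (-0.043694)/(-0.464288) = 0.405891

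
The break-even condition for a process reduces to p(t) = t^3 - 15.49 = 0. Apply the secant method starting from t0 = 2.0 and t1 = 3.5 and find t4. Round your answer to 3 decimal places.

2.497

p(2.0) = -7.49000, p(3.5) = 27.38500
t2 = 3.50000 − 27.38500·(3.50000 − 2.00000) / (27.38500 − (-7.49000)) = 3.50000 − (41.07750)/(34.87500) = 2.32215
p(2.32215) = -2.96807
t3 = 2.32215 − (-2.96807)·(2.32215 − 3.50000) / (-2.96807 − 27.38500) = 2.32215 − (3.49595)/(-30.35307) = 2.43733
p(2.43733) = -1.01091
t4 = 2.43733 − (-1.01091)·(2.43733 − 2.32215) / (-1.01091 − (-2.96807)) = 2.43733 − (-0.11643)/(1.95716) = 2.49682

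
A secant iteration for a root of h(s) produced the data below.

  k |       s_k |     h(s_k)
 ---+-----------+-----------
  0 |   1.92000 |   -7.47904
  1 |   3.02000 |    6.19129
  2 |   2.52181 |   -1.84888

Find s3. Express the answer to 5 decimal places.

2.63637

s3 = 2.52181 − (-1.84888)·(2.52181 − 3.02000) / (-1.84888 − 6.19129)
   = 2.52181 − (0.9210935)/(-8.0401700) = 2.6363714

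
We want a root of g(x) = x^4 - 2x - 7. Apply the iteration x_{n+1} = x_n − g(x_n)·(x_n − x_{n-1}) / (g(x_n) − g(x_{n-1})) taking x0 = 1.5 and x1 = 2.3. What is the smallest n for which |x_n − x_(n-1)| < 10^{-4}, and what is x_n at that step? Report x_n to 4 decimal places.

n = 7, x_n = 1.8048

g(1.5) = -4.937500, g(2.3) = 16.384100
x2 = 2.300000 − 16.384100·(0.800000)/(21.321600) = 1.685258;  |Δ| = 0.614742
g(1.685258) = -2.304377
x3 = 1.685258 − (-2.304377)·(-0.614742)/(-18.688477) = 1.761059;  |Δ| = 0.075801
g(1.761059) = -0.903884
x4 = 1.761059 − (-0.903884)·(0.075801)/(1.400493) = 1.809981;  |Δ| = 0.048922
g(1.809981) = 0.112411
x5 = 1.809981 − 0.112411·(0.048922)/(1.016295) = 1.804569;  |Δ| = 0.005411
g(1.804569) = -0.004536
x6 = 1.804569 − (-0.004536)·(-0.005411)/(-0.116947) = 1.804779;  |Δ| = 0.000210
g(1.804779) = -0.000021
x7 = 1.804779 − (-0.000021)·(0.000210)/(0.004515) = 1.804780;  |Δ| = 0.000001
|x7 − x6| = 0.000001 < 10^{-4}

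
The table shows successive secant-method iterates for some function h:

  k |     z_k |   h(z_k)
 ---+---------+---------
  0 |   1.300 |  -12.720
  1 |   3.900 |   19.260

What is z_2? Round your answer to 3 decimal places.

2.334

z_2 = 3.900 − 19.260·(3.900 − 1.300) / (19.260 − (-12.720))
   = 3.900 − (50.07600)/(31.98000) = 2.33415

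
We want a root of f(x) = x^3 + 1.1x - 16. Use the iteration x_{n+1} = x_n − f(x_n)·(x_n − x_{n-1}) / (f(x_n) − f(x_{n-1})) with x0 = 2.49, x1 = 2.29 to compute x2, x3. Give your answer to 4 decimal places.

2.3707, 2.3746

f(2.49) = 2.177249, f(2.29) = -1.472011
x2 = 2.290000 − (-1.472011)·(2.290000 − 2.490000) / (-1.472011 − 2.177249) = 2.290000 − (0.294402)/(-3.649260) = 2.370674
f(2.370674) = -0.068836
x3 = 2.370674 − (-0.068836)·(2.370674 − 2.290000) / (-0.068836 − (-1.472011)) = 2.370674 − (-0.005553)/(1.403175) = 2.374632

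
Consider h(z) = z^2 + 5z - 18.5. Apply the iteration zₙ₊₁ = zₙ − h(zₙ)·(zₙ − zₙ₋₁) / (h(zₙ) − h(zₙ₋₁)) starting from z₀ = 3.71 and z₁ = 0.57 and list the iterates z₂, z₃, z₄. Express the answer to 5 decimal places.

2.22141, 2.53692, 2.47333

h(3.71) = 13.8141000, h(0.57) = -15.3251000
z₂ = 0.5700000 − (-15.3251000)·(0.5700000 − 3.7100000) / (-15.3251000 − 13.8141000) = 0.5700000 − (48.1208140)/(-29.1392000) = 2.2214116
h(2.2214116) = -2.4582721
z₃ = 2.2214116 − (-2.4582721)·(2.2214116 − 0.5700000) / (-2.4582721 − (-15.3251000)) = 2.2214116 − (-4.0596192)/(12.8668279) = 2.5369221
h(2.5369221) = 0.6205846
z₄ = 2.5369221 − 0.6205846·(2.5369221 − 2.2214116) / (0.6205846 − (-2.4582721)) = 2.5369221 − (0.1958009)/(3.0788567) = 2.4733268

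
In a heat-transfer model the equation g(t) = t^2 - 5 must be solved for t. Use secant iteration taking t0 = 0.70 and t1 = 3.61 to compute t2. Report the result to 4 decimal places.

1.7464

g(0.70) = -4.510000, g(3.61) = 8.032100
t2 = 3.610000 − 8.032100·(3.610000 − 0.700000) / (8.032100 − (-4.510000)) = 3.610000 − (23.373411)/(12.542100) = 1.746404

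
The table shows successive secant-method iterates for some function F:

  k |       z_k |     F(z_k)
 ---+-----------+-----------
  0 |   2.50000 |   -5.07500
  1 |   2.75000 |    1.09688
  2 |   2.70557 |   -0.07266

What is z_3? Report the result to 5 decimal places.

2.70833

z_3 = 2.70557 − (-0.07266)·(2.70557 − 2.75000) / (-0.07266 − 1.09688)
   = 2.70557 − (0.0032283)/(-1.1695400) = 2.7083303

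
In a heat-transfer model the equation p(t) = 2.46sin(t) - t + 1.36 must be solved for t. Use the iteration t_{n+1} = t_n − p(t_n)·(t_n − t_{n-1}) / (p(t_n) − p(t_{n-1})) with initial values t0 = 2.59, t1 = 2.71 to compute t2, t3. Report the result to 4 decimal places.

p(2.59) = 0.059149, p(2.71) = -0.320938
t2 = 2.710000 − (-0.320938)·(2.710000 − 2.590000) / (-0.320938 − 0.059149) = 2.710000 − (-0.038513)/(-0.380087) = 2.608674
p(2.608674) = 0.001126
t3 = 2.608674 − 0.001126·(2.608674 − 2.710000) / (0.001126 − (-0.320938)) = 2.608674 − (-0.000114)/(0.322064) = 2.609029

2.6087, 2.6090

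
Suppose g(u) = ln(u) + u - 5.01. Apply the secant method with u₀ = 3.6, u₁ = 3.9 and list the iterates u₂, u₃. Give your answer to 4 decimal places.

g(3.6) = -0.129066, g(3.9) = 0.250977
u₂ = 3.900000 − 0.250977·(3.900000 − 3.600000) / (0.250977 − (-0.129066)) = 3.900000 − (0.075293)/(0.380043) = 3.701883
g(3.701883) = 0.000724
u₃ = 3.701883 − 0.000724·(3.701883 − 3.900000) / (0.000724 − 0.250977) = 3.701883 − (-0.000144)/(-0.250252) = 3.701309

3.7019, 3.7013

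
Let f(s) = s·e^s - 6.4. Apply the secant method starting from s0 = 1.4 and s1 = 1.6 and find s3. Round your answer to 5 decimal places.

f(1.4) = -0.7227200, f(1.6) = 1.5248519
s2 = 1.6000000 − 1.5248519·(1.6000000 − 1.4000000) / (1.5248519 − (-0.7227200)) = 1.6000000 − (0.3049704)/(2.2475719) = 1.4643112
f(1.4643112) = -0.0674935
s3 = 1.4643112 − (-0.0674935)·(1.4643112 − 1.6000000) / (-0.0674935 − 1.5248519) = 1.4643112 − (0.0091581)/(-1.5923454) = 1.4700625

1.47006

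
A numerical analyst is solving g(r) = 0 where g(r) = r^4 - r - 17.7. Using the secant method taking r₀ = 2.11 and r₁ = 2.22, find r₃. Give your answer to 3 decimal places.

2.110

g(2.11) = 0.01119, g(2.22) = 4.36913
r₂ = 2.22000 − 4.36913·(2.22000 − 2.11000) / (4.36913 − 0.01119) = 2.22000 − (0.48060)/(4.35793) = 2.10972
g(2.10972) = 0.00086
r₃ = 2.10972 − 0.00086·(2.10972 − 2.22000) / (0.00086 − 4.36913) = 2.10972 − (-0.00010)/(-4.36826) = 2.10970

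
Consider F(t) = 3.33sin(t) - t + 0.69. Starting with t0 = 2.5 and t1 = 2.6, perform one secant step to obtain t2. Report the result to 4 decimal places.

F(2.5) = 0.182912, F(2.6) = -0.193380
t2 = 2.600000 − (-0.193380)·(2.600000 − 2.500000) / (-0.193380 − 0.182912) = 2.600000 − (-0.019338)/(-0.376293) = 2.548609

2.5486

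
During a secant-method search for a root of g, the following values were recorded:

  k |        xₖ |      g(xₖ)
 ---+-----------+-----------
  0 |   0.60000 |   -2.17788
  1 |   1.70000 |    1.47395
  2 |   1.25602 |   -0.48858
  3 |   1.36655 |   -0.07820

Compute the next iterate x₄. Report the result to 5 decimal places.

x₄ = 1.36655 − (-0.07820)·(1.36655 − 1.25602) / (-0.07820 − (-0.48858))
   = 1.36655 − (-0.0086434)/(0.4103800) = 1.3876121

1.38761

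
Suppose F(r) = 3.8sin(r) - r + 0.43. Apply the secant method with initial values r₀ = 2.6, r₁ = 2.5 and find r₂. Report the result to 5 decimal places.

2.54917

F(2.6) = -0.2110948, F(2.5) = 0.2041941
r₂ = 2.5000000 − 0.2041941·(2.5000000 − 2.6000000) / (0.2041941 − (-0.2110948)) = 2.5000000 − (-0.0204194)/(0.4152889) = 2.5491692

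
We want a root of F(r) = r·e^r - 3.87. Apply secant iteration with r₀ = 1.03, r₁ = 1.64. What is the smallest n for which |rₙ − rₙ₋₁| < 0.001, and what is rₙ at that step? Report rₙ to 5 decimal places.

n = 5, rₙ = 1.18419

F(1.03) = -0.9849022, F(1.64) = 4.5844780
r₂ = 1.6400000 − 4.5844780·(0.6100000)/(5.5693802) = 1.1378738;  |Δ| = 0.5021262
F(1.1378738) = -0.3196887
r₃ = 1.1378738 − (-0.3196887)·(-0.5021262)/(-4.9041667) = 1.1706060;  |Δ| = 0.0327322
F(1.1706060) = -0.0960297
r₄ = 1.1706060 − (-0.0960297)·(0.0327322)/(0.2236590) = 1.1846598;  |Δ| = 0.0140538
F(1.1846598) = 0.0033334
r₅ = 1.1846598 − 0.0033334·(0.0140538)/(0.0993631) = 1.1841883;  |Δ| = 0.0004715
|r₅ − r₄| = 0.0004715 < 0.001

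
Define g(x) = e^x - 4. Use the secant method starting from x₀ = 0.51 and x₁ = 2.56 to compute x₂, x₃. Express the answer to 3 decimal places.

0.935, 1.162

g(0.51) = -2.33471, g(2.56) = 8.93582
x₂ = 2.56000 − 8.93582·(2.56000 − 0.51000) / (8.93582 − (-2.33471)) = 2.56000 − (18.31843)/(11.27053) = 0.93466
g(0.93466) = -1.45365
x₃ = 0.93466 − (-1.45365)·(0.93466 − 2.56000) / (-1.45365 − 8.93582) = 0.93466 − (2.36267)/(-10.38947) = 1.16207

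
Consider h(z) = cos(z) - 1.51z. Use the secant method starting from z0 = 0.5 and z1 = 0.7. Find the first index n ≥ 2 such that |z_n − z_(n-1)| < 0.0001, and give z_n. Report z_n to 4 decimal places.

n = 4, z_n = 0.5608

h(0.5) = 0.122583, h(0.7) = -0.292158
z2 = 0.700000 − (-0.292158)·(0.200000)/(-0.414740) = 0.559113;  |Δ| = 0.140887
h(0.559113) = 0.003465
z3 = 0.559113 − 0.003465·(-0.140887)/(0.295623) = 0.560764;  |Δ| = 0.001652
h(0.560764) = 0.000094
z4 = 0.560764 − 0.000094·(0.001652)/(-0.003371) = 0.560811;  |Δ| = 0.000046
|z4 − z3| = 0.000046 < 0.0001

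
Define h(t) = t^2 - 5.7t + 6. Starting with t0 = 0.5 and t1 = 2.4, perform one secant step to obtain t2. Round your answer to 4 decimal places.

h(0.5) = 3.400000, h(2.4) = -1.920000
t2 = 2.400000 − (-1.920000)·(2.400000 − 0.500000) / (-1.920000 − 3.400000) = 2.400000 − (-3.648000)/(-5.320000) = 1.714286

1.7143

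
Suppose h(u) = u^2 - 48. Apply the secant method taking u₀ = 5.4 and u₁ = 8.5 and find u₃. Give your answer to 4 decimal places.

6.9104

h(5.4) = -18.840000, h(8.5) = 24.250000
u₂ = 8.500000 − 24.250000·(8.500000 − 5.400000) / (24.250000 − (-18.840000)) = 8.500000 − (75.175000)/(43.090000) = 6.755396
h(6.755396) = -2.364629
u₃ = 6.755396 − (-2.364629)·(6.755396 − 8.500000) / (-2.364629 − 24.250000) = 6.755396 − (4.125342)/(-26.614629) = 6.910398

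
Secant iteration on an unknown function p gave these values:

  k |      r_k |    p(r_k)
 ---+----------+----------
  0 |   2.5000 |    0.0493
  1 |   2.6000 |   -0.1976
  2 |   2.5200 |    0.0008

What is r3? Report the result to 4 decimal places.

2.5203

r3 = 2.5200 − 0.0008·(2.5200 − 2.6000) / (0.0008 − (-0.1976))
   = 2.5200 − (-0.000064)/(0.198400) = 2.520323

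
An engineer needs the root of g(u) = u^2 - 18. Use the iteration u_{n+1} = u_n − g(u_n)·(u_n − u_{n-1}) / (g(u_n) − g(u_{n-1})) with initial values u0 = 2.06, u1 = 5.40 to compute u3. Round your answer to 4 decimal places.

g(2.06) = -13.756400, g(5.40) = 11.160000
u2 = 5.400000 − 11.160000·(5.400000 − 2.060000) / (11.160000 − (-13.756400)) = 5.400000 − (37.274400)/(24.916400) = 3.904021
g(3.904021) = -2.758617
u3 = 3.904021 − (-2.758617)·(3.904021 − 5.400000) / (-2.758617 − 11.160000) = 3.904021 − (4.126831)/(-13.918617) = 4.200519

4.2005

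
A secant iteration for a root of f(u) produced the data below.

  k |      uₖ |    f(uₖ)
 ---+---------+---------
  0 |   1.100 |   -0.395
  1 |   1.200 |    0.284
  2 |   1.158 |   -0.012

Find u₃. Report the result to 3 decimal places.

1.160

u₃ = 1.158 − (-0.012)·(1.158 − 1.200) / (-0.012 − 0.284)
   = 1.158 − (0.00050)/(-0.29600) = 1.15970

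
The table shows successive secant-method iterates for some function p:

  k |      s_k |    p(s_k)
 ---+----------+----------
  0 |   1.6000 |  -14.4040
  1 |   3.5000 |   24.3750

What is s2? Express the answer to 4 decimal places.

2.3057

s2 = 3.5000 − 24.3750·(3.5000 − 1.6000) / (24.3750 − (-14.4040))
   = 3.5000 − (46.312500)/(38.779000) = 2.305732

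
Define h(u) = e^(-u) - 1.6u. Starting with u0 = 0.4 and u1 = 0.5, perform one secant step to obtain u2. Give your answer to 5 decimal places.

h(0.4) = 0.0303200, h(0.5) = -0.1934693
u2 = 0.5000000 − (-0.1934693)·(0.5000000 − 0.4000000) / (-0.1934693 − 0.0303200) = 0.5000000 − (-0.0193469)/(-0.2237894) = 0.4135485

0.41355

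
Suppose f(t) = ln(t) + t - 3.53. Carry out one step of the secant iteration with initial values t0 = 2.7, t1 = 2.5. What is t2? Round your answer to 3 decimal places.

f(2.7) = 0.16325, f(2.5) = -0.11371
t2 = 2.50000 − (-0.11371)·(2.50000 − 2.70000) / (-0.11371 − 0.16325) = 2.50000 − (0.02274)/(-0.27696) = 2.58211

2.582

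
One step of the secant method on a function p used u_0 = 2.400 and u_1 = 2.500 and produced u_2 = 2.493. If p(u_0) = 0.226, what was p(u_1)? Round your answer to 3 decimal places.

-0.017

The secant line through (2.400, 0.226) and (2.500, p(u_1)) crosses zero at u_2 = 2.493.
So (2.400, 0.226), (2.500, p(u_1)), (2.493, 0) are collinear:
p(u_1) = 0.226 · (2.500 − 2.493) / (2.400 − 2.493) = 0.226 · (0.00700)/(-0.09300) = -0.01701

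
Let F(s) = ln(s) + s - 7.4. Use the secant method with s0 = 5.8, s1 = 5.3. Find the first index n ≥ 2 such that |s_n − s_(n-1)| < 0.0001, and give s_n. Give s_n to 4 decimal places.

n = 4, s_n = 5.6656

F(5.8) = 0.157858, F(5.3) = -0.432293
s2 = 5.300000 − (-0.432293)·(-0.500000)/(-0.590151) = 5.666256;  |Δ| = 0.366256
F(5.666256) = 0.000785
s3 = 5.666256 − 0.000785·(0.366256)/(0.433078) = 5.665592;  |Δ| = 0.000664
F(5.665592) = 0.000004
s4 = 5.665592 − 0.000004·(-0.000664)/(-0.000781) = 5.665589;  |Δ| = 0.000003
|s4 − s3| = 0.000003 < 0.0001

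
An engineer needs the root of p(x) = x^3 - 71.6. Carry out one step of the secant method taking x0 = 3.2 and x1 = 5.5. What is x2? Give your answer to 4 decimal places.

3.8685

p(3.2) = -38.832000, p(5.5) = 94.775000
x2 = 5.500000 − 94.775000·(5.500000 − 3.200000) / (94.775000 − (-38.832000)) = 5.500000 − (217.982500)/(133.607000) = 3.868480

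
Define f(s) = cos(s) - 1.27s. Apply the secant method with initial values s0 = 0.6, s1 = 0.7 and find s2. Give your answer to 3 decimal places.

0.634

f(0.6) = 0.06334, f(0.7) = -0.12416
s2 = 0.70000 − (-0.12416)·(0.70000 − 0.60000) / (-0.12416 − 0.06334) = 0.70000 − (-0.01242)/(-0.18749) = 0.63378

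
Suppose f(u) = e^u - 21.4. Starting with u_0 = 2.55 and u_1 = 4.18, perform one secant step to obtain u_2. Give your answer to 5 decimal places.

2.81649

f(2.55) = -8.5928962, f(4.18) = 43.9658532
u_2 = 4.1800000 − 43.9658532·(4.1800000 − 2.5500000) / (43.9658532 − (-8.5928962)) = 4.1800000 − (71.6643407)/(52.5587494) = 2.8164908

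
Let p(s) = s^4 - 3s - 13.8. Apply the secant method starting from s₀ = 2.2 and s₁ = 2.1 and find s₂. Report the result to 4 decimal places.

p(2.2) = 3.025600, p(2.1) = -0.651900
s₂ = 2.100000 − (-0.651900)·(2.100000 − 2.200000) / (-0.651900 − 3.025600) = 2.100000 − (0.065190)/(-3.677500) = 2.117727

2.1177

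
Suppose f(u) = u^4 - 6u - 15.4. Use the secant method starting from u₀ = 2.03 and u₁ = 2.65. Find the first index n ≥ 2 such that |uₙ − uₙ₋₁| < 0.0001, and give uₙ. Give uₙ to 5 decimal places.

f(2.03) = -10.5981832, f(2.65) = 18.0155062
u₂ = 2.6500000 − 18.0155062·(0.6200000)/(28.6136894) = 2.2596409;  |Δ| = 0.3903591
f(2.2596409) = -2.8868441
u₃ = 2.2596409 − (-2.8868441)·(-0.3903591)/(-20.9023503) = 2.3135538;  |Δ| = 0.0539129
f(2.3135538) = -0.6317335
u₄ = 2.3135538 − (-0.6317335)·(0.0539129)/(2.2551106) = 2.3286566;  |Δ| = 0.0151028
f(2.3286566) = 0.0331028
u₅ = 2.3286566 − 0.0331028·(0.0151028)/(0.6648362) = 2.3279046;  |Δ| = 0.0007520
f(2.3279046) = -0.0003495
u₆ = 2.3279046 − (-0.0003495)·(-0.0007520)/(-0.0334523) = 2.3279125;  |Δ| = 0.0000079
|u₆ − u₅| = 0.0000079 < 0.0001

n = 6, uₙ = 2.32791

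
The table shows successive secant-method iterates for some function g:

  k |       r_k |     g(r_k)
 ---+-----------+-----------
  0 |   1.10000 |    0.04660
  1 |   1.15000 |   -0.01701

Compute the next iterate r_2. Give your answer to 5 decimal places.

r_2 = 1.15000 − (-0.01701)·(1.15000 − 1.10000) / (-0.01701 − 0.04660)
   = 1.15000 − (-0.0008505)/(-0.0636100) = 1.1366295

1.13663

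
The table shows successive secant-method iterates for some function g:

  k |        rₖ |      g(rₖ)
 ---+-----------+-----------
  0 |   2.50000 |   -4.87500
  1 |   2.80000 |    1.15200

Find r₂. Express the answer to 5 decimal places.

2.74266

r₂ = 2.80000 − 1.15200·(2.80000 − 2.50000) / (1.15200 − (-4.87500))
   = 2.80000 − (0.3456000)/(6.0270000) = 2.7426580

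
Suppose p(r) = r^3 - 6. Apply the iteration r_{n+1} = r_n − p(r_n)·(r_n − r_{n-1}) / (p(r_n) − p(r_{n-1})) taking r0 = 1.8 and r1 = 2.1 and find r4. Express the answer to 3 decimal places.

1.817

p(1.8) = -0.16800, p(2.1) = 3.26100
r2 = 2.10000 − 3.26100·(2.10000 − 1.80000) / (3.26100 − (-0.16800)) = 2.10000 − (0.97830)/(3.42900) = 1.81470
p(1.81470) = -0.02396
r3 = 1.81470 − (-0.02396)·(1.81470 − 2.10000) / (-0.02396 − 3.26100) = 1.81470 − (0.00684)/(-3.28496) = 1.81678
p(1.81678) = -0.00338
r4 = 1.81678 − (-0.00338)·(1.81678 − 1.81470) / (-0.00338 − (-0.02396)) = 1.81678 − (-0.00001)/(0.02059) = 1.81712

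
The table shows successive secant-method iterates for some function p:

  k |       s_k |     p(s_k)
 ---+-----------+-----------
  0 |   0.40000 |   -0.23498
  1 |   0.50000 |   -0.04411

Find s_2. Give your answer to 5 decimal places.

s_2 = 0.50000 − (-0.04411)·(0.50000 − 0.40000) / (-0.04411 − (-0.23498))
   = 0.50000 − (-0.0044110)/(0.1908700) = 0.5231100

0.52311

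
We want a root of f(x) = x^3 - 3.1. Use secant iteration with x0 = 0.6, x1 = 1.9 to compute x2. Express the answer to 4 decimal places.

f(0.6) = -2.884000, f(1.9) = 3.759000
x2 = 1.900000 − 3.759000·(1.900000 − 0.600000) / (3.759000 − (-2.884000)) = 1.900000 − (4.886700)/(6.643000) = 1.164384

1.1644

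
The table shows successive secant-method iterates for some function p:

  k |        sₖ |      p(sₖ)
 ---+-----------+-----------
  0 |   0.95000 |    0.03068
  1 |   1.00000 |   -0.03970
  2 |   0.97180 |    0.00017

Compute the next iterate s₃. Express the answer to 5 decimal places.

s₃ = 0.97180 − 0.00017·(0.97180 − 1.00000) / (0.00017 − (-0.03970))
   = 0.97180 − (-0.0000048)/(0.0398700) = 0.9719202

0.97192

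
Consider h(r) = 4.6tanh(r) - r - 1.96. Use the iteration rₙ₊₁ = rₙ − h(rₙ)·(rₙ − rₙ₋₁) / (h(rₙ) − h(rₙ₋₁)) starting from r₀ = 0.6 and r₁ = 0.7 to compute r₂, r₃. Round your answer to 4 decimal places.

0.6427, 0.6406

h(0.6) = -0.089572, h(0.7) = 0.120092
r₂ = 0.700000 − 0.120092·(0.700000 − 0.600000) / (0.120092 − (-0.089572)) = 0.700000 − (0.012009)/(0.209664) = 0.642722
h(0.642722) = 0.004328
r₃ = 0.642722 − 0.004328·(0.642722 − 0.700000) / (0.004328 − 0.120092) = 0.642722 − (-0.000248)/(-0.115764) = 0.640580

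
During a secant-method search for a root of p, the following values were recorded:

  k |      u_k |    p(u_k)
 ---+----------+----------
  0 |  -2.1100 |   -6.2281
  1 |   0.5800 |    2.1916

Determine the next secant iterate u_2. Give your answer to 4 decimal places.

u_2 = 0.5800 − 2.1916·(0.5800 − (-2.1100)) / (2.1916 − (-6.2281))
   = 0.5800 − (5.895404)/(8.419700) = -0.120192

-0.1202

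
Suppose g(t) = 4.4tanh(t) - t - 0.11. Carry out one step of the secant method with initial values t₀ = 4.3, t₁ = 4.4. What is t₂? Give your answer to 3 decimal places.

g(4.3) = -0.01162, g(4.4) = -0.11133
t₂ = 4.40000 − (-0.11133)·(4.40000 − 4.30000) / (-0.11133 − (-0.01162)) = 4.40000 − (-0.01113)/(-0.09971) = 4.28835

4.288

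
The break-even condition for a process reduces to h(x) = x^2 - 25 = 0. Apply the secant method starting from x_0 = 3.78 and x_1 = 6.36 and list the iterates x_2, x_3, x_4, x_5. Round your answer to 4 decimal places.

h(3.78) = -10.711600, h(6.36) = 15.449600
x_2 = 6.360000 − 15.449600·(6.360000 − 3.780000) / (15.449600 − (-10.711600)) = 6.360000 − (39.859968)/(26.161200) = 4.836371
h(4.836371) = -1.609517
x_3 = 4.836371 − (-1.609517)·(4.836371 − 6.360000) / (-1.609517 − 15.449600) = 4.836371 − (2.452308)/(-17.059117) = 4.980124
h(4.980124) = -0.198362
x_4 = 4.980124 − (-0.198362)·(4.980124 − 4.836371) / (-0.198362 − (-1.609517)) = 4.980124 − (-0.028515)/(1.411155) = 5.000331
h(5.000331) = 0.003313
x_5 = 5.000331 − 0.003313·(5.000331 − 4.980124) / (0.003313 − (-0.198362)) = 5.000331 − (0.000067)/(0.201675) = 4.999999

4.8364, 4.9801, 5.0003, 5.0000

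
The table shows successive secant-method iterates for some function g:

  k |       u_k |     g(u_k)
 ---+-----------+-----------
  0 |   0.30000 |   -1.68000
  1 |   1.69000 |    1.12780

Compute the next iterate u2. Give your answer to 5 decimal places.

u2 = 1.69000 − 1.12780·(1.69000 − 0.30000) / (1.12780 − (-1.68000))
   = 1.69000 − (1.5676420)/(2.8078000) = 1.1316832

1.13168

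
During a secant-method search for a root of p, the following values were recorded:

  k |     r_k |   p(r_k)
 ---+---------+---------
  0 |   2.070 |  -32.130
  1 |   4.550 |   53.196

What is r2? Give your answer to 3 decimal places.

r2 = 4.550 − 53.196·(4.550 − 2.070) / (53.196 − (-32.130))
   = 4.550 − (131.92608)/(85.32600) = 3.00386

3.004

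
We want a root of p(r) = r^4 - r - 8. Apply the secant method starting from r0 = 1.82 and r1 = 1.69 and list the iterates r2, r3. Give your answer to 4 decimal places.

p(1.82) = 1.151994, p(1.69) = -1.532693
r2 = 1.690000 − (-1.532693)·(1.690000 − 1.820000) / (-1.532693 − 1.151994) = 1.690000 − (0.199250)/(-2.684687) = 1.764217
p(1.764217) = -0.076794
r3 = 1.764217 − (-0.076794)·(1.764217 − 1.690000) / (-0.076794 − (-1.532693)) = 1.764217 − (-0.005699)/(1.455898) = 1.768132

1.7642, 1.7681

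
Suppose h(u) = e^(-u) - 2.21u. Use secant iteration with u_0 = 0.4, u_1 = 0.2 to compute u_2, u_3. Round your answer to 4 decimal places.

h(0.4) = -0.213680, h(0.2) = 0.376731
u_2 = 0.200000 − 0.376731·(0.200000 − 0.400000) / (0.376731 − (-0.213680)) = 0.200000 − (-0.075346)/(0.590411) = 0.327617
h(0.327617) = -0.003393
u_3 = 0.327617 − (-0.003393)·(0.327617 − 0.200000) / (-0.003393 − 0.376731) = 0.327617 − (-0.000433)/(-0.380124) = 0.326477

0.3276, 0.3265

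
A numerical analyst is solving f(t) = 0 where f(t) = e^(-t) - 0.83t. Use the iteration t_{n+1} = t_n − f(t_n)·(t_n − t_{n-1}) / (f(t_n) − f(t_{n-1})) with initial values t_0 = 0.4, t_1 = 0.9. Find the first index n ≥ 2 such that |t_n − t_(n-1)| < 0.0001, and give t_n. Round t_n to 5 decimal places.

n = 5, t_n = 0.63712

f(0.4) = 0.3383200, f(0.9) = -0.3404303
t_2 = 0.9000000 − (-0.3404303)·(0.5000000)/(-0.6787504) = 0.6492227;  |Δ| = 0.2507773
f(0.6492227) = -0.0164032
t_3 = 0.6492227 − (-0.0164032)·(-0.2507773)/(0.3240272) = 0.6365277;  |Δ| = 0.0126950
f(0.6365277) = 0.0008086
t_4 = 0.6365277 − 0.0008086·(-0.0126950)/(0.0172117) = 0.6371241;  |Δ| = 0.0005964
f(0.6371241) = -0.0000019
t_5 = 0.6371241 − (-0.0000019)·(0.0005964)/(-0.0008105) = 0.6371227;  |Δ| = 0.0000014
|t_5 − t_4| = 0.0000014 < 0.0001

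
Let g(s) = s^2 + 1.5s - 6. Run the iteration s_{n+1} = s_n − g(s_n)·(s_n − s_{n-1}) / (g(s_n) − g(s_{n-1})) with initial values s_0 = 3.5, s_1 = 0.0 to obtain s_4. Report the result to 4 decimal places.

1.7607

g(3.5) = 11.500000, g(0.0) = -6.000000
s_2 = 0.000000 − (-6.000000)·(0.000000 − 3.500000) / (-6.000000 − 11.500000) = 0.000000 − (21.000000)/(-17.500000) = 1.200000
g(1.200000) = -2.760000
s_3 = 1.200000 − (-2.760000)·(1.200000 − 0.000000) / (-2.760000 − (-6.000000)) = 1.200000 − (-3.312000)/(3.240000) = 2.222222
g(2.222222) = 2.271605
s_4 = 2.222222 − 2.271605·(2.222222 − 1.200000) / (2.271605 − (-2.760000)) = 2.222222 − (2.322085)/(5.031605) = 1.760722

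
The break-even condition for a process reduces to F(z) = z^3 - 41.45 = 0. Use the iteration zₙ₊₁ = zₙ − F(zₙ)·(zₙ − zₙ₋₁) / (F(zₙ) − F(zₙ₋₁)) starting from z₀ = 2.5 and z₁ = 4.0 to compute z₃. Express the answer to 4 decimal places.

F(2.5) = -25.825000, F(4.0) = 22.550000
z₂ = 4.000000 − 22.550000·(4.000000 − 2.500000) / (22.550000 − (-25.825000)) = 4.000000 − (33.825000)/(48.375000) = 3.300775
F(3.300775) = -5.487668
z₃ = 3.300775 − (-5.487668)·(3.300775 − 4.000000) / (-5.487668 − 22.550000) = 3.300775 − (3.837114)/(-28.037668) = 3.437631

3.4376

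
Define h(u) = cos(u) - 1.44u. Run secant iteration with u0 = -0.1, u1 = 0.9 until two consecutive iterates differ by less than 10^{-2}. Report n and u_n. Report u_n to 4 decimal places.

h(-0.1) = 1.139004, h(0.9) = -0.674390
u2 = 0.900000 − (-0.674390)·(1.000000)/(-1.813394) = 0.528106;  |Δ| = 0.371894
h(0.528106) = 0.103290
u3 = 0.528106 − 0.103290·(-0.371894)/(0.777680) = 0.577500;  |Δ| = 0.049394
h(0.577500) = 0.006229
u4 = 0.577500 − 0.006229·(0.049394)/(-0.097061) = 0.580670;  |Δ| = 0.003170
|u4 − u3| = 0.003170 < 10^{-2}

n = 4, u_n = 0.5807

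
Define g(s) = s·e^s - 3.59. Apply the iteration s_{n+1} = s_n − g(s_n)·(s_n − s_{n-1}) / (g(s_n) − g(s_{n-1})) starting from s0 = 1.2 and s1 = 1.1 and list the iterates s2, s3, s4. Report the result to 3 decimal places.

1.142, 1.144, 1.144

g(1.2) = 0.39414, g(1.1) = -0.28542
s2 = 1.10000 − (-0.28542)·(1.10000 − 1.20000) / (-0.28542 − 0.39414) = 1.10000 − (0.02854)/(-0.67956) = 1.14200
g(1.14200) = -0.01208
s3 = 1.14200 − (-0.01208)·(1.14200 − 1.10000) / (-0.01208 − (-0.28542)) = 1.14200 − (-0.00051)/(0.27334) = 1.14386
g(1.14386) = 0.00039
s4 = 1.14386 − 0.00039·(1.14386 − 1.14200) / (0.00039 − (-0.01208)) = 1.14386 − (0.00000)/(0.01247) = 1.14380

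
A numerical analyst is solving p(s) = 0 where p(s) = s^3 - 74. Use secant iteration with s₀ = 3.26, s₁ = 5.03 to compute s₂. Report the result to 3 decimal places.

4.012

p(3.26) = -39.35402, p(5.03) = 53.26353
s₂ = 5.03000 − 53.26353·(5.03000 − 3.26000) / (53.26353 − (-39.35402)) = 5.03000 − (94.27644)/(92.61755) = 4.01209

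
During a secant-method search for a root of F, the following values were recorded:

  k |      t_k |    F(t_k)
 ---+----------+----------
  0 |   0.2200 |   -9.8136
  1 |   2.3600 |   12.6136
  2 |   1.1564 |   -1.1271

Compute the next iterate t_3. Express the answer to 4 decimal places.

t_3 = 1.1564 − (-1.1271)·(1.1564 − 2.3600) / (-1.1271 − 12.6136)
   = 1.1564 − (1.356578)/(-13.740700) = 1.255127

1.2551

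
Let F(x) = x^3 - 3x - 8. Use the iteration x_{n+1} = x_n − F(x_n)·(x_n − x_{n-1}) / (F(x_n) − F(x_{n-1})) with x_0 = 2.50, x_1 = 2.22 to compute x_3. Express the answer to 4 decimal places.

2.4922

F(2.50) = 0.125000, F(2.22) = -3.718952
x_2 = 2.220000 − (-3.718952)·(2.220000 − 2.500000) / (-3.718952 − 0.125000) = 2.220000 − (1.041307)/(-3.843952) = 2.490895
F(2.490895) = -0.017786
x_3 = 2.490895 − (-0.017786)·(2.490895 − 2.220000) / (-0.017786 − (-3.718952)) = 2.490895 − (-0.004818)/(3.701166) = 2.492197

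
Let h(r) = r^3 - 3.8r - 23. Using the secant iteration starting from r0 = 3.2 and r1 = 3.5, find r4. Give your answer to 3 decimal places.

3.286

h(3.2) = -2.39200, h(3.5) = 6.57500
r2 = 3.50000 − 6.57500·(3.50000 − 3.20000) / (6.57500 − (-2.39200)) = 3.50000 − (1.97250)/(8.96700) = 3.28003
h(3.28003) = -0.17569
r3 = 3.28003 − (-0.17569)·(3.28003 − 3.50000) / (-0.17569 − 6.57500) = 3.28003 − (0.03865)/(-6.75069) = 3.28575
h(3.28575) = -0.01235
r4 = 3.28575 − (-0.01235)·(3.28575 − 3.28003) / (-0.01235 − (-0.17569)) = 3.28575 − (-0.00007)/(0.16334) = 3.28618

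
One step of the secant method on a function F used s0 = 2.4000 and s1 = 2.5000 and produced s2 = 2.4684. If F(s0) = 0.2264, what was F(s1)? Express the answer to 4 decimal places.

The secant line through (2.4000, 0.2264) and (2.5000, F(s1)) crosses zero at s2 = 2.4684.
So (2.4000, 0.2264), (2.5000, F(s1)), (2.4684, 0) are collinear:
F(s1) = 0.2264 · (2.5000 − 2.4684) / (2.4000 − 2.4684) = 0.2264 · (0.031600)/(-0.068400) = -0.104594

-0.1046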